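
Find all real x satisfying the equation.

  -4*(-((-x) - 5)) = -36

Step 1. [-4*(-((-x) - 5)) = -36] -4 out front; divide by -4 ⇒ div: -((-x) - 5) = 9.
Step 2. [-((-x) - 5) = 9] leading − — multiply by −1 ⇒ neg: (-x) - 5 = -9.
Step 3. [(-x) - 5 = -9] 5 comes off first (add 5), so sub: -x = -4.
Step 4. [-x = -4] flip signs both sides. So neg: x = 4.

Answer: x ∈ {4}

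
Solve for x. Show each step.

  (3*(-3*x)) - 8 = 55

Step 1. [(3*(-3*x)) - 8 = 55] peel the -8: add 8 from each side ⇒ sub: 3*(-3*x) = 63.
Step 2. [3*(-3*x) = 63] 3·(inner) — divide through by 3. So div: -3*x = 21.
Step 3. [-3*x = 21] LHS = -3·(…); ÷-3 both sides ⇒ div: x = -7.

Answer: x ∈ {-7}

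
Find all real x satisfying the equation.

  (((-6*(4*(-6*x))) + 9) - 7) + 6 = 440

Step 1. [(((-6*(4*(-6*x))) + 9) - 7) + 6 = 440] peel the +6: subtract 6 from each side. So sub: ((-6*(4*(-6*x))) + 9) - 7 = 434.
Step 2. [((-6*(4*(-6*x))) + 9) - 7 = 434] -7 is outermost — add 7 both sides ⇒ sub: (-6*(4*(-6*x))) + 9 = 441.
Step 3. [(-6*(4*(-6*x))) + 9 = 441] the outer +9 inverts by subtracting 9. So sub: -6*(4*(-6*x)) = 432.
Step 4. [-6*(4*(-6*x)) = 432] divide by the outer -6, so div: 4*(-6*x) = -72.
Step 5. [4*(-6*x) = -72] 4·(inner) — divide through by 4 ⇒ div: -6*x = -18.
Step 6. [-6*x = -18] leading coefficient -6: divide by -6, so div: x = 3.

Answer: x ∈ {3}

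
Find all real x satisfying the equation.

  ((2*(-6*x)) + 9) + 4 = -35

Step 1. [((2*(-6*x)) + 9) + 4 = -35] subtract 4: x sits inside (… + 4). So sub: (2*(-6*x)) + 9 = -39.
Step 2. [(2*(-6*x)) + 9 = -39] +9 is outermost — subtract 9 both sides ⇒ sub: 2*(-6*x) = -48.
Step 3. [2*(-6*x) = -48] leading coefficient 2: divide by 2, so div: -6*x = -24.
Step 4. [-6*x = -24] -6 out front; divide by -6. So div: x = 4.

Answer: x ∈ {4}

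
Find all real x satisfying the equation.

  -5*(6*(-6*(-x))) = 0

Step 1. [-5*(6*(-6*(-x))) = 0] -5 out front; divide by -5. So div: 6*(-6*(-x)) = 0.
Step 2. [6*(-6*(-x)) = 0] LHS = 6·(…); ÷6 both sides. So div: -6*(-x) = 0.
Step 3. [-6*(-x) = 0] LHS = -6·(…); ÷-6 both sides. So div: -x = 0.
Step 4. [-x = 0] leading − — multiply by −1. So neg: x = 0.

Answer: x ∈ {0}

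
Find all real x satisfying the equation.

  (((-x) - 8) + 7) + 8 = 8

Step 1. [(((-x) - 8) + 7) + 8 = 8] +8 is outermost — subtract 8 both sides ⇒ sub: ((-x) - 8) + 7 = 0.
Step 2. [((-x) - 8) + 7 = 0] subtract 7: x sits inside (… + 7). So sub: (-x) - 8 = -7.
Step 3. [(-x) - 8 = -7] the outer -8 inverts by adding 8 ⇒ sub: -x = 1.
Step 4. [-x = 1] flip signs both sides. So neg: x = -1.

Answer: x ∈ {-1}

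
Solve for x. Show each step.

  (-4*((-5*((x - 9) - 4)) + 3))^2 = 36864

Step 1. [(-4*((-5*((x - 9) - 4)) + 3))^2 = 36864] √ both sides: 36864 ≥ 0 gives two branches ⇒ sqrt: -4*((-5*((x - 9) - 4)) + 3) = 192 or -192.
Step 2. [-4*((-5*((x - 9) - 4)) + 3) = 192 or -192] -4·(inner) — divide through by -4 ⇒ div: (-5*((x - 9) - 4)) + 3 = -48 or 48.
Step 3. [(-5*((x - 9) - 4)) + 3 = -48 or 48] +3 is outermost — subtract 3 both sides. So sub: -5*((x - 9) - 4) = -51 or 45.
Step 4. [-5*((x - 9) - 4) = -51 or 45] divide by the outer -5, so div: (x - 9) - 4 = 51/5 or -9.
Step 5. [(x - 9) - 4 = 51/5 or -9] peel the -4: add 4 from each side, so sub: x - 9 = 71/5 or -5.
Step 6. [x - 9 = 71/5 or -5] -9 is outermost — add 9 both sides. So sub: x = 116/5 or 4.

Answer: x ∈ {4, 116/5}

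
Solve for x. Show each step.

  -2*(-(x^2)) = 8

Step 1. [-2*(-(x^2)) = 8] -2 out front; divide by -2, so div: -(x^2) = -4.
Step 2. [-(x^2) = -4] LHS negated; negate both sides. So neg: x^2 = 4.
Step 3. [x^2 = 4] √ both sides: 4 ≥ 0 gives two branches ⇒ sqrt: x = 2 or -2.

Answer: x ∈ {-2, 2}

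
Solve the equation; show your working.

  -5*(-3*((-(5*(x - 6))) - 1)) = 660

Step 1. [-5*(-3*((-(5*(x - 6))) - 1)) = 660] -5 out front; divide by -5. So div: -3*((-(5*(x - 6))) - 1) = -132.
Step 2. [-3*((-(5*(x - 6))) - 1) = -132] divide by the outer -3, so div: (-(5*(x - 6))) - 1 = 44.
Step 3. [(-(5*(x - 6))) - 1 = 44] the outer -1 inverts by adding 1, so sub: -(5*(x - 6)) = 45.
Step 4. [-(5*(x - 6)) = 45] LHS negated; negate both sides ⇒ neg: 5*(x - 6) = -45.
Step 5. [5*(x - 6) = -45] divide by the outer 5 ⇒ div: x - 6 = -9.
Step 6. [x - 6 = -9] the outer -6 inverts by adding 6, so sub: x = -3.

Answer: x ∈ {-3}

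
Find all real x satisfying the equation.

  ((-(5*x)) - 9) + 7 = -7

Step 1. [((-(5*x)) - 9) + 7 = -7] +7 is outermost — subtract 7 both sides ⇒ sub: (-(5*x)) - 9 = -14.
Step 2. [(-(5*x)) - 9 = -14] 9 comes off first (add 9), so sub: -(5*x) = -5.
Step 3. [-(5*x) = -5] leading − — multiply by −1 ⇒ neg: 5*x = 5.
Step 4. [5*x = 5] divide by the outer 5. So div: x = 1.

Answer: x ∈ {1}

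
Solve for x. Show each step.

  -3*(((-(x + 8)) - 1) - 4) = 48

Step 1. [-3*(((-(x + 8)) - 1) - 4) = 48] divide by the outer -3, so div: ((-(x + 8)) - 1) - 4 = -16.
Step 2. [((-(x + 8)) - 1) - 4 = -16] -4 is outermost — add 4 both sides ⇒ sub: (-(x + 8)) - 1 = -12.
Step 3. [(-(x + 8)) - 1 = -12] 1 comes off first (add 1). So sub: -(x + 8) = -11.
Step 4. [-(x + 8) = -11] leading − — multiply by −1. So neg: x + 8 = 11.
Step 5. [x + 8 = 11] the outer +8 inverts by subtracting 8. So sub: x = 3.

Answer: x ∈ {3}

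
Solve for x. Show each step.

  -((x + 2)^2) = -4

Step 1. [-((x + 2)^2) = -4] flip signs both sides. So neg: (x + 2)^2 = 4.
Step 2. [(x + 2)^2 = 4] √ both sides: 4 ≥ 0 gives two branches ⇒ sqrt: x + 2 = 2 or -2.
Step 3. [x + 2 = 2 or -2] 2 comes off first (subtract 2) ⇒ sub: x = 0 or -4.

Answer: x ∈ {-4, 0}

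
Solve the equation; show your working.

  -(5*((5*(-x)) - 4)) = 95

Step 1. [-(5*((5*(-x)) - 4)) = 95] LHS negated; negate both sides. So neg: 5*((5*(-x)) - 4) = -95.
Step 2. [5*((5*(-x)) - 4) = -95] divide by the outer 5. So div: (5*(-x)) - 4 = -19.
Step 3. [(5*(-x)) - 4 = -19] the outer -4 inverts by adding 4. So sub: 5*(-x) = -15.
Step 4. [5*(-x) = -15] divide by the outer 5. So div: -x = -3.
Step 5. [-x = -3] leading − — multiply by −1, so neg: x = 3.

Answer: x ∈ {3}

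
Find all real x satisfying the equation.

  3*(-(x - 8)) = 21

Step 1. [3*(-(x - 8)) = 21] divide by the outer 3, so div: -(x - 8) = 7.
Step 2. [-(x - 8) = 7] flip signs both sides, so neg: x - 8 = -7.
Step 3. [x - 8 = -7] peel the -8: add 8 from each side, so sub: x = 1.

Answer: x ∈ {1}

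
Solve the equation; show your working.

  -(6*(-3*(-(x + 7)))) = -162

Step 1. [-(6*(-3*(-(x + 7)))) = -162] flip signs both sides, so neg: 6*(-3*(-(x + 7))) = 162.
Step 2. [6*(-3*(-(x + 7))) = 162] leading coefficient 6: divide by 6. So div: -3*(-(x + 7)) = 27.
Step 3. [-3*(-(x + 7)) = 27] divide by the outer -3, so div: -(x + 7) = -9.
Step 4. [-(x + 7) = -9] flip signs both sides, so neg: x + 7 = 9.
Step 5. [x + 7 = 9] +7 is outermost — subtract 7 both sides. So sub: x = 2.

Answer: x ∈ {2}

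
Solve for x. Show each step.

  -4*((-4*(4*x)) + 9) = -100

Step 1. [-4*((-4*(4*x)) + 9) = -100] LHS = -4·(…); ÷-4 both sides, so div: (-4*(4*x)) + 9 = 25.
Step 2. [(-4*(4*x)) + 9 = 25] the outer +9 inverts by subtracting 9, so sub: -4*(4*x) = 16.
Step 3. [-4*(4*x) = 16] -4·(inner) — divide through by -4 ⇒ div: 4*x = -4.
Step 4. [4*x = -4] LHS = 4·(…); ÷4 both sides. So div: x = -1.

Answer: x ∈ {-1}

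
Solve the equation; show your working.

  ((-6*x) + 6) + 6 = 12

Step 1. [((-6*x) + 6) + 6 = 12] +6 is outermost — subtract 6 both sides, so sub: (-6*x) + 6 = 6.
Step 2. [(-6*x) + 6 = 6] -6 divides every term; factor it out. So factor: x - 1 = -1.
Step 3. [x - 1 = -1] the outer -1 inverts by adding 1. So sub: x = 0.

Answer: x ∈ {0}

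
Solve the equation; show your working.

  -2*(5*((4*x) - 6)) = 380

Step 1. [-2*(5*((4*x) - 6)) = 380] divide by the outer -2, so div: 5*((4*x) - 6) = -190.
Step 2. [5*((4*x) - 6) = -190] 5 out front; divide by 5, so div: (4*x) - 6 = -38.
Step 3. [(4*x) - 6 = -38] -6 is outermost — add 6 both sides ⇒ sub: 4*x = -32.
Step 4. [4*x = -32] divide by the outer 4. So div: x = -8.

Answer: x ∈ {-8}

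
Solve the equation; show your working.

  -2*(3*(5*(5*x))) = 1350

Step 1. [-2*(3*(5*(5*x))) = 1350] -2 out front; divide by -2. So div: 3*(5*(5*x)) = -675.
Step 2. [3*(5*(5*x)) = -675] 3·(inner) — divide through by 3, so div: 5*(5*x) = -225.
Step 3. [5*(5*x) = -225] 5 out front; divide by 5. So div: 5*x = -45.
Step 4. [5*x = -45] divide by the outer 5, so div: x = -9.

Answer: x ∈ {-9}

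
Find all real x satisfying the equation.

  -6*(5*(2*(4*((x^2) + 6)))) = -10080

Step 1. [-6*(5*(2*(4*((x^2) + 6)))) = -10080] -6 out front; divide by -6. So div: 5*(2*(4*((x^2) + 6))) = 1680.
Step 2. [5*(2*(4*((x^2) + 6))) = 1680] leading coefficient 5: divide by 5, so div: 2*(4*((x^2) + 6)) = 336.
Step 3. [2*(4*((x^2) + 6)) = 336] leading coefficient 2: divide by 2, so div: 4*((x^2) + 6) = 168.
Step 4. [4*((x^2) + 6) = 168] 4·(inner) — divide through by 4 ⇒ div: (x^2) + 6 = 42.
Step 5. [(x^2) + 6 = 42] the outer +6 inverts by subtracting 6 ⇒ sub: x^2 = 36.
Step 6. [x^2 = 36] 36 ≥ 0, LHS is (·)² — take ±√, so sqrt: x = 6 or -6.

Answer: x ∈ {-6, 6}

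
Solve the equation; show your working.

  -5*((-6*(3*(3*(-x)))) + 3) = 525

Step 1. [-5*((-6*(3*(3*(-x)))) + 3) = 525] LHS = -5·(…); ÷-5 both sides, so div: (-6*(3*(3*(-x)))) + 3 = -105.
Step 2. [(-6*(3*(3*(-x)))) + 3 = -105] the outer +3 inverts by subtracting 3. So sub: -6*(3*(3*(-x))) = -108.
Step 3. [-6*(3*(3*(-x))) = -108] divide by the outer -6. So div: 3*(3*(-x)) = 18.
Step 4. [3*(3*(-x)) = 18] LHS = 3·(…); ÷3 both sides. So div: 3*(-x) = 6.
Step 5. [3*(-x) = 6] leading coefficient 3: divide by 3, so div: -x = 2.
Step 6. [-x = 2] LHS negated; negate both sides, so neg: x = -2.

Answer: x ∈ {-2}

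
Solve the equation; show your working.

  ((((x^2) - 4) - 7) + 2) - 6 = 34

Step 1. [((((x^2) - 4) - 7) + 2) - 6 = 34] -6 is outermost — add 6 both sides ⇒ sub: (((x^2) - 4) - 7) + 2 = 40.
Step 2. [(((x^2) - 4) - 7) + 2 = 40] +2 is outermost — subtract 2 both sides ⇒ sub: ((x^2) - 4) - 7 = 38.
Step 3. [((x^2) - 4) - 7 = 38] the outer -7 inverts by adding 7, so sub: (x^2) - 4 = 45.
Step 4. [(x^2) - 4 = 45] the outer -4 inverts by adding 4, so sub: x^2 = 49.
Step 5. [x^2 = 49] LHS squared, RHS 49 ≥ 0: apply √ (±), so sqrt: x = 7 or -7.

Answer: x ∈ {-7, 7}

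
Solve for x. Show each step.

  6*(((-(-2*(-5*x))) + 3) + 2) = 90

Step 1. [6*(((-(-2*(-5*x))) + 3) + 2) = 90] divide by the outer 6, so div: ((-(-2*(-5*x))) + 3) + 2 = 15.
Step 2. [((-(-2*(-5*x))) + 3) + 2 = 15] peel the +2: subtract 2 from each side, so sub: (-(-2*(-5*x))) + 3 = 13.
Step 3. [(-(-2*(-5*x))) + 3 = 13] peel the +3: subtract 3 from each side. So sub: -(-2*(-5*x)) = 10.
Step 4. [-(-2*(-5*x)) = 10] flip signs both sides ⇒ neg: -2*(-5*x) = -10.
Step 5. [-2*(-5*x) = -10] leading coefficient -2: divide by -2. So div: -5*x = 5.
Step 6. [-5*x = 5] -5·(inner) — divide through by -5, so div: x = -1.

Answer: x ∈ {-1}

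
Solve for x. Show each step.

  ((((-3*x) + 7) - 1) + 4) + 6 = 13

Step 1. [((((-3*x) + 7) - 1) + 4) + 6 = 13] the outer +6 inverts by subtracting 6. So sub: (((-3*x) + 7) - 1) + 4 = 7.
Step 2. [(((-3*x) + 7) - 1) + 4 = 7] 4 comes off first (subtract 4), so sub: ((-3*x) + 7) - 1 = 3.
Step 3. [((-3*x) + 7) - 1 = 3] -1 is outermost — add 1 both sides. So sub: (-3*x) + 7 = 4.
Step 4. [(-3*x) + 7 = 4] 7 comes off first (subtract 7), so sub: -3*x = -3.
Step 5. [-3*x = -3] LHS = -3·(…); ÷-3 both sides. So div: x = 1.

Answer: x ∈ {1}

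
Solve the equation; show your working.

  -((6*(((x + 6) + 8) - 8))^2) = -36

Step 1. [-((6*(((x + 6) + 8) - 8))^2) = -36] leading − — multiply by −1 ⇒ neg: (6*(((x + 6) + 8) - 8))^2 = 36.
Step 2. [(6*(((x + 6) + 8) - 8))^2 = 36] LHS squared, RHS 36 ≥ 0: apply √ (±). So sqrt: 6*(((x + 6) + 8) - 8) = 6 or -6.
Step 3. [6*(((x + 6) + 8) - 8) = 6 or -6] divide by the outer 6, so div: ((x + 6) + 8) - 8 = 1 or -1.
Step 4. [((x + 6) + 8) - 8 = 1 or -1] peel the -8: add 8 from each side, so sub: (x + 6) + 8 = 9 or 7.
Step 5. [(x + 6) + 8 = 9 or 7] 8 comes off first (subtract 8). So sub: x + 6 = 1 or -1.
Step 6. [x + 6 = 1 or -1] 6 comes off first (subtract 6). So sub: x = -5 or -7.

Answer: x ∈ {-7, -5}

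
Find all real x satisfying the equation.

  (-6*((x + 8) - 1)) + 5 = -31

Step 1. [(-6*((x + 8) - 1)) + 5 = -31] subtract 5: x sits inside (… + 5), so sub: -6*((x + 8) - 1) = -36.
Step 2. [-6*((x + 8) - 1) = -36] -6 out front; divide by -6. So div: (x + 8) - 1 = 6.
Step 3. [(x + 8) - 1 = 6] add 1: x sits inside (… - 1) ⇒ sub: x + 8 = 7.
Step 4. [x + 8 = 7] subtract 8: x sits inside (… + 8). So sub: x = -1.

Answer: x ∈ {-1}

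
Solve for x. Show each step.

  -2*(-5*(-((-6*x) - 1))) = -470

Step 1. [-2*(-5*(-((-6*x) - 1))) = -470] -2 out front; divide by -2, so div: -5*(-((-6*x) - 1)) = 235.
Step 2. [-5*(-((-6*x) - 1)) = 235] -5·(inner) — divide through by -5, so div: -((-6*x) - 1) = -47.
Step 3. [-((-6*x) - 1) = -47] LHS negated; negate both sides. So neg: (-6*x) - 1 = 47.
Step 4. [(-6*x) - 1 = 47] 1 comes off first (add 1), so sub: -6*x = 48.
Step 5. [-6*x = 48] leading coefficient -6: divide by -6. So div: x = -8.

Answer: x ∈ {-8}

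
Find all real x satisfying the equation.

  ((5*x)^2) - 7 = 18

Step 1. [((5*x)^2) - 7 = 18] 7 comes off first (add 7) ⇒ sub: (5*x)^2 = 25.
Step 2. [(5*x)^2 = 25] √ both sides: 25 ≥ 0 gives two branches, so sqrt: 5*x = 5 or -5.
Step 3. [5*x = 5 or -5] divide by the outer 5 ⇒ div: x = 1 or -1.

Answer: x ∈ {-1, 1}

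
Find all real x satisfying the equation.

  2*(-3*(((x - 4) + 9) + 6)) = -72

Step 1. [2*(-3*(((x - 4) + 9) + 6)) = -72] leading coefficient 2: divide by 2. So div: -3*(((x - 4) + 9) + 6) = -36.
Step 2. [-3*(((x - 4) + 9) + 6) = -36] -3 out front; divide by -3 ⇒ div: ((x - 4) + 9) + 6 = 12.
Step 3. [((x - 4) + 9) + 6 = 12] subtract 6: x sits inside (… + 6), so sub: (x - 4) + 9 = 6.
Step 4. [(x - 4) + 9 = 6] the outer +9 inverts by subtracting 9, so sub: x - 4 = -3.
Step 5. [x - 4 = -3] add 4: x sits inside (… - 4), so sub: x = 1.

Answer: x ∈ {1}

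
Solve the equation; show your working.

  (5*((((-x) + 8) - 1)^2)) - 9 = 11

Step 1. [(5*((((-x) + 8) - 1)^2)) - 9 = 11] add 9: x sits inside (… - 9), so sub: 5*((((-x) + 8) - 1)^2) = 20.
Step 2. [5*((((-x) + 8) - 1)^2) = 20] leading coefficient 5: divide by 5 ⇒ div: (((-x) + 8) - 1)^2 = 4.
Step 3. [(((-x) + 8) - 1)^2 = 4] √ both sides: 4 ≥ 0 gives two branches ⇒ sqrt: ((-x) + 8) - 1 = 2 or -2.
Step 4. [((-x) + 8) - 1 = 2 or -2] 1 comes off first (add 1). So sub: (-x) + 8 = 3 or -1.
Step 5. [(-x) + 8 = 3 or -1] 8 comes off first (subtract 8). So sub: -x = -5 or -9.
Step 6. [-x = -5 or -9] flip signs both sides ⇒ neg: x = 5 or 9.

Answer: x ∈ {5, 9}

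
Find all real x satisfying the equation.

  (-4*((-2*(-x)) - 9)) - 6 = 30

Step 1. [(-4*((-2*(-x)) - 9)) - 6 = 30] -6 is outermost — add 6 both sides, so sub: -4*((-2*(-x)) - 9) = 36.
Step 2. [-4*((-2*(-x)) - 9) = 36] -4·(inner) — divide through by -4 ⇒ div: (-2*(-x)) - 9 = -9.
Step 3. [(-2*(-x)) - 9 = -9] 9 comes off first (add 9), so sub: -2*(-x) = 0.
Step 4. [-2*(-x) = 0] LHS = -2·(…); ÷-2 both sides. So div: -x = 0.
Step 5. [-x = 0] leading − — multiply by −1, so neg: x = 0.

Answer: x ∈ {0}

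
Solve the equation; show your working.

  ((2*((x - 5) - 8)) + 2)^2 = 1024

Step 1. [((2*((x - 5) - 8)) + 2)^2 = 1024] LHS squared, RHS 1024 ≥ 0: apply √ (±). So sqrt: (2*((x - 5) - 8)) + 2 = 32 or -32.
Step 2. [(2*((x - 5) - 8)) + 2 = 32 or -32] +2 is outermost — subtract 2 both sides ⇒ sub: 2*((x - 5) - 8) = 30 or -34.
Step 3. [2*((x - 5) - 8) = 30 or -34] 2 out front; divide by 2, so div: (x - 5) - 8 = 15 or -17.
Step 4. [(x - 5) - 8 = 15 or -17] 8 comes off first (add 8), so sub: x - 5 = 23 or -9.
Step 5. [x - 5 = 23 or -9] 5 comes off first (add 5) ⇒ sub: x = 28 or -4.

Answer: x ∈ {-4, 28}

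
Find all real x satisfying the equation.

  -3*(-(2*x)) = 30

Step 1. [-3*(-(2*x)) = 30] -3·(inner) — divide through by -3 ⇒ div: -(2*x) = -10.
Step 2. [-(2*x) = -10] flip signs both sides ⇒ neg: 2*x = 10.
Step 3. [2*x = 10] LHS = 2·(…); ÷2 both sides ⇒ div: x = 5.

Answer: x ∈ {5}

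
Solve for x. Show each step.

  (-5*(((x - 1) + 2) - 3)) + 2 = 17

Step 1. [(-5*(((x - 1) + 2) - 3)) + 2 = 17] 2 comes off first (subtract 2) ⇒ sub: -5*(((x - 1) + 2) - 3) = 15.
Step 2. [-5*(((x - 1) + 2) - 3) = 15] -5 out front; divide by -5, so div: ((x - 1) + 2) - 3 = -3.
Step 3. [((x - 1) + 2) - 3 = -3] peel the -3: add 3 from each side ⇒ sub: (x - 1) + 2 = 0.
Step 4. [(x - 1) + 2 = 0] subtract 2: x sits inside (… + 2) ⇒ sub: x - 1 = -2.
Step 5. [x - 1 = -2] peel the -1: add 1 from each side ⇒ sub: x = -1.

Answer: x ∈ {-1}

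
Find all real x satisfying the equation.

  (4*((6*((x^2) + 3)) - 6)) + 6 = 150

Step 1. [(4*((6*((x^2) + 3)) - 6)) + 6 = 150] 6 comes off first (subtract 6), so sub: 4*((6*((x^2) + 3)) - 6) = 144.
Step 2. [4*((6*((x^2) + 3)) - 6) = 144] 4·(inner) — divide through by 4 ⇒ div: (6*((x^2) + 3)) - 6 = 36.
Step 3. [(6*((x^2) + 3)) - 6 = 36] 6 comes off first (add 6), so sub: 6*((x^2) + 3) = 42.
Step 4. [6*((x^2) + 3) = 42] 6 out front; divide by 6. So div: (x^2) + 3 = 7.
Step 5. [(x^2) + 3 = 7] +3 is outermost — subtract 3 both sides ⇒ sub: x^2 = 4.
Step 6. [x^2 = 4] √ both sides: 4 ≥ 0 gives two branches, so sqrt: x = 2 or -2.

Answer: x ∈ {-2, 2}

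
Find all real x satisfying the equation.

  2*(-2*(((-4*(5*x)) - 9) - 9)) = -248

Step 1. [2*(-2*(((-4*(5*x)) - 9) - 9)) = -248] LHS = 2·(…); ÷2 both sides ⇒ div: -2*(((-4*(5*x)) - 9) - 9) = -124.
Step 2. [-2*(((-4*(5*x)) - 9) - 9) = -124] LHS = -2·(…); ÷-2 both sides, so div: ((-4*(5*x)) - 9) - 9 = 62.
Step 3. [((-4*(5*x)) - 9) - 9 = 62] -9 is outermost — add 9 both sides, so sub: (-4*(5*x)) - 9 = 71.
Step 4. [(-4*(5*x)) - 9 = 71] the outer -9 inverts by adding 9. So sub: -4*(5*x) = 80.
Step 5. [-4*(5*x) = 80] leading coefficient -4: divide by -4, so div: 5*x = -20.
Step 6. [5*x = -20] divide by the outer 5. So div: x = -4.

Answer: x ∈ {-4}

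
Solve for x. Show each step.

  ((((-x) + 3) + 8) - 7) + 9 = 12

Step 1. [((((-x) + 3) + 8) - 7) + 9 = 12] subtract 9: x sits inside (… + 9). So sub: (((-x) + 3) + 8) - 7 = 3.
Step 2. [(((-x) + 3) + 8) - 7 = 3] add 7: x sits inside (… - 7) ⇒ sub: ((-x) + 3) + 8 = 10.
Step 3. [((-x) + 3) + 8 = 10] the outer +8 inverts by subtracting 8, so sub: (-x) + 3 = 2.
Step 4. [(-x) + 3 = 2] subtract 3: x sits inside (… + 3) ⇒ sub: -x = -1.
Step 5. [-x = -1] flip signs both sides. So neg: x = 1.

Answer: x ∈ {1}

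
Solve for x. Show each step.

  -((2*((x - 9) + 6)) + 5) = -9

Step 1. [-((2*((x - 9) + 6)) + 5) = -9] leading − — multiply by −1, so neg: (2*((x - 9) + 6)) + 5 = 9.
Step 2. [(2*((x - 9) + 6)) + 5 = 9] the outer +5 inverts by subtracting 5 ⇒ sub: 2*((x - 9) + 6) = 4.
Step 3. [2*((x - 9) + 6) = 4] 2 out front; divide by 2, so div: (x - 9) + 6 = 2.
Step 4. [(x - 9) + 6 = 2] the outer +6 inverts by subtracting 6. So sub: x - 9 = -4.
Step 5. [x - 9 = -4] 9 comes off first (add 9) ⇒ sub: x = 5.

Answer: x ∈ {5}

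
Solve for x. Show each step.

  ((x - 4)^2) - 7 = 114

Step 1. [((x - 4)^2) - 7 = 114] 7 comes off first (add 7) ⇒ sub: (x - 4)^2 = 121.
Step 2. [(x - 4)^2 = 121] √ both sides: 121 ≥ 0 gives two branches, so sqrt: x - 4 = 11 or -11.
Step 3. [x - 4 = 11 or -11] add 4: x sits inside (… - 4), so sub: x = 15 or -7.

Answer: x ∈ {-7, 15}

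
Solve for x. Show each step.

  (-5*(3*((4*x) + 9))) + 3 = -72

Step 1. [(-5*(3*((4*x) + 9))) + 3 = -72] subtract 3: x sits inside (… + 3). So sub: -5*(3*((4*x) + 9)) = -75.
Step 2. [-5*(3*((4*x) + 9)) = -75] leading coefficient -5: divide by -5, so div: 3*((4*x) + 9) = 15.
Step 3. [3*((4*x) + 9) = 15] leading coefficient 3: divide by 3 ⇒ div: (4*x) + 9 = 5.
Step 4. [(4*x) + 9 = 5] 9 comes off first (subtract 9), so sub: 4*x = -4.
Step 5. [4*x = -4] LHS = 4·(…); ÷4 both sides, so div: x = -1.

Answer: x ∈ {-1}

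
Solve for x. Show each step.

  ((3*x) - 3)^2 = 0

Step 1. [((3*x) - 3)^2 = 0] 0 ≥ 0, LHS is (·)² — take ±√, so sqrt: (3*x) - 3 = 0.
Step 2. [(3*x) - 3 = 0] the outer -3 inverts by adding 3 ⇒ sub: 3*x = 3.
Step 3. [3*x = 3] leading coefficient 3: divide by 3. So div: x = 1.

Answer: x ∈ {1}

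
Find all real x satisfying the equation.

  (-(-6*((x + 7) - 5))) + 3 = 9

Step 1. [(-(-6*((x + 7) - 5))) + 3 = 9] peel the +3: subtract 3 from each side, so sub: -(-6*((x + 7) - 5)) = 6.
Step 2. [-(-6*((x + 7) - 5)) = 6] flip signs both sides ⇒ neg: -6*((x + 7) - 5) = -6.
Step 3. [-6*((x + 7) - 5) = -6] -6·(inner) — divide through by -6. So div: (x + 7) - 5 = 1.
Step 4. [(x + 7) - 5 = 1] -5 is outermost — add 5 both sides ⇒ sub: x + 7 = 6.
Step 5. [x + 7 = 6] peel the +7: subtract 7 from each side, so sub: x = -1.

Answer: x ∈ {-1}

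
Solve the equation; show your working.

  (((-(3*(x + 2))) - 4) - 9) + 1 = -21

Step 1. [(((-(3*(x + 2))) - 4) - 9) + 1 = -21] peel the +1: subtract 1 from each side, so sub: ((-(3*(x + 2))) - 4) - 9 = -22.
Step 2. [((-(3*(x + 2))) - 4) - 9 = -22] peel the -9: add 9 from each side, so sub: (-(3*(x + 2))) - 4 = -13.
Step 3. [(-(3*(x + 2))) - 4 = -13] -4 is outermost — add 4 both sides, so sub: -(3*(x + 2)) = -9.
Step 4. [-(3*(x + 2)) = -9] leading − — multiply by −1 ⇒ neg: 3*(x + 2) = 9.
Step 5. [3*(x + 2) = 9] divide by the outer 3. So div: x + 2 = 3.
Step 6. [x + 2 = 3] the outer +2 inverts by subtracting 2, so sub: x = 1.

Answer: x ∈ {1}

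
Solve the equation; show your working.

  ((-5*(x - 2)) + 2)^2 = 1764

Step 1. [((-5*(x - 2)) + 2)^2 = 1764] LHS squared, RHS 1764 ≥ 0: apply √ (±) ⇒ sqrt: (-5*(x - 2)) + 2 = 42 or -42.
Step 2. [(-5*(x - 2)) + 2 = 42 or -42] 2 comes off first (subtract 2). So sub: -5*(x - 2) = 40 or -44.
Step 3. [-5*(x - 2) = 40 or -44] leading coefficient -5: divide by -5 ⇒ div: x - 2 = -8 or 44/5.
Step 4. [x - 2 = -8 or 44/5] the outer -2 inverts by adding 2. So sub: x = -6 or 54/5.

Answer: x ∈ {-6, 54/5}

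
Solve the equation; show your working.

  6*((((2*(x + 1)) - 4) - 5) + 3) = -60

Step 1. [6*((((2*(x + 1)) - 4) - 5) + 3) = -60] LHS = 6·(…); ÷6 both sides, so div: (((2*(x + 1)) - 4) - 5) + 3 = -10.
Step 2. [(((2*(x + 1)) - 4) - 5) + 3 = -10] +3 is outermost — subtract 3 both sides, so sub: ((2*(x + 1)) - 4) - 5 = -13.
Step 3. [((2*(x + 1)) - 4) - 5 = -13] the outer -5 inverts by adding 5, so sub: (2*(x + 1)) - 4 = -8.
Step 4. [(2*(x + 1)) - 4 = -8] 2 | LHS and 2 | -8: pull 2 out, so factor: (x + 1) - 2 = -4.
Step 5. [(x + 1) - 2 = -4] peel the -2: add 2 from each side ⇒ sub: x + 1 = -2.
Step 6. [x + 1 = -2] +1 is outermost — subtract 1 both sides. So sub: x = -3.

Answer: x ∈ {-3}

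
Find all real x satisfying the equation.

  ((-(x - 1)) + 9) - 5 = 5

Step 1. [((-(x - 1)) + 9) - 5 = 5] add 5: x sits inside (… - 5), so sub: (-(x - 1)) + 9 = 10.
Step 2. [(-(x - 1)) + 9 = 10] 9 comes off first (subtract 9), so sub: -(x - 1) = 1.
Step 3. [-(x - 1) = 1] leading − — multiply by −1. So neg: x - 1 = -1.
Step 4. [x - 1 = -1] the outer -1 inverts by adding 1. So sub: x = 0.

Answer: x ∈ {0}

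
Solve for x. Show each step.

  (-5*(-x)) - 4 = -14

Step 1. [(-5*(-x)) - 4 = -14] the outer -4 inverts by adding 4, so sub: -5*(-x) = -10.
Step 2. [-5*(-x) = -10] -5 out front; divide by -5, so div: -x = 2.
Step 3. [-x = 2] LHS negated; negate both sides. So neg: x = -2.

Answer: x ∈ {-2}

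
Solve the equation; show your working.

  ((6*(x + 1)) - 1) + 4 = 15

Step 1. [((6*(x + 1)) - 1) + 4 = 15] +4 is outermost — subtract 4 both sides. So sub: (6*(x + 1)) - 1 = 11.
Step 2. [(6*(x + 1)) - 1 = 11] add 1: x sits inside (… - 1), so sub: 6*(x + 1) = 12.
Step 3. [6*(x + 1) = 12] 6·(inner) — divide through by 6, so div: x + 1 = 2.
Step 4. [x + 1 = 2] subtract 1: x sits inside (… + 1) ⇒ sub: x = 1.

Answer: x ∈ {1}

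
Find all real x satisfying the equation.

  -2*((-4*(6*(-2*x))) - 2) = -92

Step 1. [-2*((-4*(6*(-2*x))) - 2) = -92] -2 out front; divide by -2, so div: (-4*(6*(-2*x))) - 2 = 46.
Step 2. [(-4*(6*(-2*x))) - 2 = 46] peel the -2: add 2 from each side. So sub: -4*(6*(-2*x)) = 48.
Step 3. [-4*(6*(-2*x)) = 48] -4·(inner) — divide through by -4. So div: 6*(-2*x) = -12.
Step 4. [6*(-2*x) = -12] LHS = 6·(…); ÷6 both sides, so div: -2*x = -2.
Step 5. [-2*x = -2] divide by the outer -2, so div: x = 1.

Answer: x ∈ {1}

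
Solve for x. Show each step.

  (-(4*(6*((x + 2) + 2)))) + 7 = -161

Step 1. [(-(4*(6*((x + 2) + 2)))) + 7 = -161] 7 comes off first (subtract 7), so sub: -(4*(6*((x + 2) + 2))) = -168.
Step 2. [-(4*(6*((x + 2) + 2))) = -168] flip signs both sides, so neg: 4*(6*((x + 2) + 2)) = 168.
Step 3. [4*(6*((x + 2) + 2)) = 168] 4 out front; divide by 4. So div: 6*((x + 2) + 2) = 42.
Step 4. [6*((x + 2) + 2) = 42] leading coefficient 6: divide by 6. So div: (x + 2) + 2 = 7.
Step 5. [(x + 2) + 2 = 7] peel the +2: subtract 2 from each side ⇒ sub: x + 2 = 5.
Step 6. [x + 2 = 5] the outer +2 inverts by subtracting 2. So sub: x = 3.

Answer: x ∈ {3}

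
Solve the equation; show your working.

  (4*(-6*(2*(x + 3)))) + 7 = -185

Step 1. [(4*(-6*(2*(x + 3)))) + 7 = -185] peel the +7: subtract 7 from each side, so sub: 4*(-6*(2*(x + 3))) = -192.
Step 2. [4*(-6*(2*(x + 3))) = -192] 4 out front; divide by 4 ⇒ div: -6*(2*(x + 3)) = -48.
Step 3. [-6*(2*(x + 3)) = -48] LHS = -6·(…); ÷-6 both sides. So div: 2*(x + 3) = 8.
Step 4. [2*(x + 3) = 8] 2·(inner) — divide through by 2. So div: x + 3 = 4.
Step 5. [x + 3 = 4] 3 comes off first (subtract 3) ⇒ sub: x = 1.

Answer: x ∈ {1}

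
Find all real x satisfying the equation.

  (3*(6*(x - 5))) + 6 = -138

Step 1. [(3*(6*(x - 5))) + 6 = -138] 3 divides every term; factor it out, so factor: (6*(x - 5)) + 2 = -46.
Step 2. [(6*(x - 5)) + 2 = -46] +2 is outermost — subtract 2 both sides, so sub: 6*(x - 5) = -48.
Step 3. [6*(x - 5) = -48] leading coefficient 6: divide by 6. So div: x - 5 = -8.
Step 4. [x - 5 = -8] the outer -5 inverts by adding 5 ⇒ sub: x = -3.

Answer: x ∈ {-3}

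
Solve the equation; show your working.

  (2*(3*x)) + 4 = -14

Step 1. [(2*(3*x)) + 4 = -14] common factor 2 (LHS and -14) — divide through ⇒ factor: (3*x) + 2 = -7.
Step 2. [(3*x) + 2 = -7] +2 is outermost — subtract 2 both sides. So sub: 3*x = -9.
Step 3. [3*x = -9] divide by the outer 3. So div: x = -3.

Answer: x ∈ {-3}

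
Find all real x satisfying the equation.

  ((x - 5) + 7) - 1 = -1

Step 1. [((x - 5) + 7) - 1 = -1] 1 comes off first (add 1), so sub: (x - 5) + 7 = 0.
Step 2. [(x - 5) + 7 = 0] the outer +7 inverts by subtracting 7, so sub: x - 5 = -7.
Step 3. [x - 5 = -7] -5 is outermost — add 5 both sides, so sub: x = -2.

Answer: x ∈ {-2}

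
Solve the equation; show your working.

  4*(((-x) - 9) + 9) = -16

Step 1. [4*(((-x) - 9) + 9) = -16] LHS = 4·(…); ÷4 both sides, so div: ((-x) - 9) + 9 = -4.
Step 2. [((-x) - 9) + 9 = -4] subtract 9: x sits inside (… + 9), so sub: (-x) - 9 = -13.
Step 3. [(-x) - 9 = -13] peel the -9: add 9 from each side, so sub: -x = -4.
Step 4. [-x = -4] flip signs both sides. So neg: x = 4.

Answer: x ∈ {4}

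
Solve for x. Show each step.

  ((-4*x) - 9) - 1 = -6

Step 1. [((-4*x) - 9) - 1 = -6] add 1: x sits inside (… - 1) ⇒ sub: (-4*x) - 9 = -5.
Step 2. [(-4*x) - 9 = -5] 9 comes off first (add 9). So sub: -4*x = 4.
Step 3. [-4*x = 4] divide by the outer -4, so div: x = -1.

Answer: x ∈ {-1}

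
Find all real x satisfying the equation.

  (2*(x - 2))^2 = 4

Step 1. [(2*(x - 2))^2 = 4] LHS squared, RHS 4 ≥ 0: apply √ (±) ⇒ sqrt: 2*(x - 2) = 2 or -2.
Step 2. [2*(x - 2) = 2 or -2] leading coefficient 2: divide by 2. So div: x - 2 = 1 or -1.
Step 3. [x - 2 = 1 or -1] peel the -2: add 2 from each side. So sub: x = 3 or 1.

Answer: x ∈ {1, 3}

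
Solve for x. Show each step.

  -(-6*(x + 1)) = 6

Step 1. [-(-6*(x + 1)) = 6] LHS negated; negate both sides ⇒ neg: -6*(x + 1) = -6.
Step 2. [-6*(x + 1) = -6] leading coefficient -6: divide by -6. So div: x + 1 = 1.
Step 3. [x + 1 = 1] 1 comes off first (subtract 1) ⇒ sub: x = 0.

Answer: x ∈ {0}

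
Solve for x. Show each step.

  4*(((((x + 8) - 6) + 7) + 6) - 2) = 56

Step 1. [4*(((((x + 8) - 6) + 7) + 6) - 2) = 56] divide by the outer 4. So div: ((((x + 8) - 6) + 7) + 6) - 2 = 14.
Step 2. [((((x + 8) - 6) + 7) + 6) - 2 = 14] add 2: x sits inside (… - 2) ⇒ sub: (((x + 8) - 6) + 7) + 6 = 16.
Step 3. [(((x + 8) - 6) + 7) + 6 = 16] subtract 6: x sits inside (… + 6). So sub: ((x + 8) - 6) + 7 = 10.
Step 4. [((x + 8) - 6) + 7 = 10] subtract 7: x sits inside (… + 7), so sub: (x + 8) - 6 = 3.
Step 5. [(x + 8) - 6 = 3] -6 is outermost — add 6 both sides ⇒ sub: x + 8 = 9.
Step 6. [x + 8 = 9] peel the +8: subtract 8 from each side. So sub: x = 1.

Answer: x ∈ {1}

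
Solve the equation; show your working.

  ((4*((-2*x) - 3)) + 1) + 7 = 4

Step 1. [((4*((-2*x) - 3)) + 1) + 7 = 4] subtract 7: x sits inside (… + 7) ⇒ sub: (4*((-2*x) - 3)) + 1 = -3.
Step 2. [(4*((-2*x) - 3)) + 1 = -3] the outer +1 inverts by subtracting 1, so sub: 4*((-2*x) - 3) = -4.
Step 3. [4*((-2*x) - 3) = -4] leading coefficient 4: divide by 4. So div: (-2*x) - 3 = -1.
Step 4. [(-2*x) - 3 = -1] the outer -3 inverts by adding 3. So sub: -2*x = 2.
Step 5. [-2*x = 2] -2·(inner) — divide through by -2, so div: x = -1.

Answer: x ∈ {-1}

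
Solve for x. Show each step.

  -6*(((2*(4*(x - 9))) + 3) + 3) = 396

Step 1. [-6*(((2*(4*(x - 9))) + 3) + 3) = 396] -6 out front; divide by -6 ⇒ div: ((2*(4*(x - 9))) + 3) + 3 = -66.
Step 2. [((2*(4*(x - 9))) + 3) + 3 = -66] 3 comes off first (subtract 3). So sub: (2*(4*(x - 9))) + 3 = -69.
Step 3. [(2*(4*(x - 9))) + 3 = -69] +3 is outermost — subtract 3 both sides. So sub: 2*(4*(x - 9)) = -72.
Step 4. [2*(4*(x - 9)) = -72] divide by the outer 2, so div: 4*(x - 9) = -36.
Step 5. [4*(x - 9) = -36] 4 out front; divide by 4, so div: x - 9 = -9.
Step 6. [x - 9 = -9] the outer -9 inverts by adding 9. So sub: x = 0.

Answer: x ∈ {0}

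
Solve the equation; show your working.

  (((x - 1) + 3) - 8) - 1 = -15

Step 1. [(((x - 1) + 3) - 8) - 1 = -15] peel the -1: add 1 from each side, so sub: ((x - 1) + 3) - 8 = -14.
Step 2. [((x - 1) + 3) - 8 = -14] add 8: x sits inside (… - 8) ⇒ sub: (x - 1) + 3 = -6.
Step 3. [(x - 1) + 3 = -6] 3 comes off first (subtract 3). So sub: x - 1 = -9.
Step 4. [x - 1 = -9] peel the -1: add 1 from each side, so sub: x = -8.

Answer: x ∈ {-8}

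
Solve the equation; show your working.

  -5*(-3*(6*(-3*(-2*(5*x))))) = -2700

Step 1. [-5*(-3*(6*(-3*(-2*(5*x))))) = -2700] divide by the outer -5. So div: -3*(6*(-3*(-2*(5*x)))) = 540.
Step 2. [-3*(6*(-3*(-2*(5*x)))) = 540] -3 out front; divide by -3, so div: 6*(-3*(-2*(5*x))) = -180.
Step 3. [6*(-3*(-2*(5*x))) = -180] 6·(inner) — divide through by 6, so div: -3*(-2*(5*x)) = -30.
Step 4. [-3*(-2*(5*x)) = -30] LHS = -3·(…); ÷-3 both sides ⇒ div: -2*(5*x) = 10.
Step 5. [-2*(5*x) = 10] -2·(inner) — divide through by -2 ⇒ div: 5*x = -5.
Step 6. [5*x = -5] 5 out front; divide by 5. So div: x = -1.

Answer: x ∈ {-1}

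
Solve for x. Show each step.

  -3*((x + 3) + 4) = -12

Step 1. [-3*((x + 3) + 4) = -12] -3·(inner) — divide through by -3 ⇒ div: (x + 3) + 4 = 4.
Step 2. [(x + 3) + 4 = 4] the outer +4 inverts by subtracting 4. So sub: x + 3 = 0.
Step 3. [x + 3 = 0] subtract 3: x sits inside (… + 3), so sub: x = -3.

Answer: x ∈ {-3}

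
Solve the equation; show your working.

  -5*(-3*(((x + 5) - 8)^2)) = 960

Step 1. [-5*(-3*(((x + 5) - 8)^2)) = 960] -5 out front; divide by -5. So div: -3*(((x + 5) - 8)^2) = -192.
Step 2. [-3*(((x + 5) - 8)^2) = -192] LHS = -3·(…); ÷-3 both sides. So div: ((x + 5) - 8)^2 = 64.
Step 3. [((x + 5) - 8)^2 = 64] √ both sides: 64 ≥ 0 gives two branches, so sqrt: (x + 5) - 8 = 8 or -8.
Step 4. [(x + 5) - 8 = 8 or -8] the outer -8 inverts by adding 8. So sub: x + 5 = 16 or 0.
Step 5. [x + 5 = 16 or 0] +5 is outermost — subtract 5 both sides. So sub: x = 11 or -5.

Answer: x ∈ {-5, 11}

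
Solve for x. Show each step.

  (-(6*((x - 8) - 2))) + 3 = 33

Step 1. [(-(6*((x - 8) - 2))) + 3 = 33] subtract 3: x sits inside (… + 3), so sub: -(6*((x - 8) - 2)) = 30.
Step 2. [-(6*((x - 8) - 2)) = 30] flip signs both sides ⇒ neg: 6*((x - 8) - 2) = -30.
Step 3. [6*((x - 8) - 2) = -30] leading coefficient 6: divide by 6 ⇒ div: (x - 8) - 2 = -5.
Step 4. [(x - 8) - 2 = -5] -2 is outermost — add 2 both sides ⇒ sub: x - 8 = -3.
Step 5. [x - 8 = -3] peel the -8: add 8 from each side, so sub: x = 5.

Answer: x ∈ {5}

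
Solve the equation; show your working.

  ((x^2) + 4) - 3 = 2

Step 1. [((x^2) + 4) - 3 = 2] 3 comes off first (add 3), so sub: (x^2) + 4 = 5.
Step 2. [(x^2) + 4 = 5] the outer +4 inverts by subtracting 4. So sub: x^2 = 1.
Step 3. [x^2 = 1] √ both sides: 1 ≥ 0 gives two branches, so sqrt: x = 1 or -1.

Answer: x ∈ {-1, 1}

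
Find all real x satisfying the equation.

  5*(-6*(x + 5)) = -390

Step 1. [5*(-6*(x + 5)) = -390] divide by the outer 5. So div: -6*(x + 5) = -78.
Step 2. [-6*(x + 5) = -78] LHS = -6·(…); ÷-6 both sides, so div: x + 5 = 13.
Step 3. [x + 5 = 13] +5 is outermost — subtract 5 both sides, so sub: x = 8.

Answer: x ∈ {8}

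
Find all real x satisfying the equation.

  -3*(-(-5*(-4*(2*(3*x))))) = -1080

Step 1. [-3*(-(-5*(-4*(2*(3*x))))) = -1080] divide by the outer -3, so div: -(-5*(-4*(2*(3*x)))) = 360.
Step 2. [-(-5*(-4*(2*(3*x)))) = 360] leading − — multiply by −1 ⇒ neg: -5*(-4*(2*(3*x))) = -360.
Step 3. [-5*(-4*(2*(3*x))) = -360] -5·(inner) — divide through by -5, so div: -4*(2*(3*x)) = 72.
Step 4. [-4*(2*(3*x)) = 72] divide by the outer -4, so div: 2*(3*x) = -18.
Step 5. [2*(3*x) = -18] 2·(inner) — divide through by 2 ⇒ div: 3*x = -9.
Step 6. [3*x = -9] divide by the outer 3. So div: x = -3.

Answer: x ∈ {-3}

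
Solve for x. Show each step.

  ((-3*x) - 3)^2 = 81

Step 1. [((-3*x) - 3)^2 = 81] √ both sides: 81 ≥ 0 gives two branches, so sqrt: (-3*x) - 3 = 9 or -9.
Step 2. [(-3*x) - 3 = 9 or -9] -3 is outermost — add 3 both sides. So sub: -3*x = 12 or -6.
Step 3. [-3*x = 12 or -6] -3 out front; divide by -3, so div: x = -4 or 2.

Answer: x ∈ {-4, 2}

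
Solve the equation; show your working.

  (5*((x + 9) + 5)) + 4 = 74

Step 1. [(5*((x + 9) + 5)) + 4 = 74] +4 is outermost — subtract 4 both sides, so sub: 5*((x + 9) + 5) = 70.
Step 2. [5*((x + 9) + 5) = 70] 5·(inner) — divide through by 5. So div: (x + 9) + 5 = 14.
Step 3. [(x + 9) + 5 = 14] peel the +5: subtract 5 from each side ⇒ sub: x + 9 = 9.
Step 4. [x + 9 = 9] 9 comes off first (subtract 9). So sub: x = 0.

Answer: x ∈ {0}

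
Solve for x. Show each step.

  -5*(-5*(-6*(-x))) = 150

Step 1. [-5*(-5*(-6*(-x))) = 150] leading coefficient -5: divide by -5 ⇒ div: -5*(-6*(-x)) = -30.
Step 2. [-5*(-6*(-x)) = -30] LHS = -5·(…); ÷-5 both sides ⇒ div: -6*(-x) = 6.
Step 3. [-6*(-x) = 6] -6 out front; divide by -6 ⇒ div: -x = -1.
Step 4. [-x = -1] flip signs both sides, so neg: x = 1.

Answer: x ∈ {1}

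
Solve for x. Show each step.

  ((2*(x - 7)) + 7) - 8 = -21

Step 1. [((2*(x - 7)) + 7) - 8 = -21] -8 is outermost — add 8 both sides ⇒ sub: (2*(x - 7)) + 7 = -13.
Step 2. [(2*(x - 7)) + 7 = -13] the outer +7 inverts by subtracting 7, so sub: 2*(x - 7) = -20.
Step 3. [2*(x - 7) = -20] leading coefficient 2: divide by 2, so div: x - 7 = -10.
Step 4. [x - 7 = -10] peel the -7: add 7 from each side ⇒ sub: x = -3.

Answer: x ∈ {-3}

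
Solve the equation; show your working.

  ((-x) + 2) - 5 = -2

Step 1. [((-x) + 2) - 5 = -2] add 5: x sits inside (… - 5). So sub: (-x) + 2 = 3.
Step 2. [(-x) + 2 = 3] 2 comes off first (subtract 2), so sub: -x = 1.
Step 3. [-x = 1] flip signs both sides, so neg: x = -1.

Answer: x ∈ {-1}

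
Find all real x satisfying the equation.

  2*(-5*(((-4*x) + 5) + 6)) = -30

Step 1. [2*(-5*(((-4*x) + 5) + 6)) = -30] 2 out front; divide by 2. So div: -5*(((-4*x) + 5) + 6) = -15.
Step 2. [-5*(((-4*x) + 5) + 6) = -15] divide by the outer -5, so div: ((-4*x) + 5) + 6 = 3.
Step 3. [((-4*x) + 5) + 6 = 3] 6 comes off first (subtract 6). So sub: (-4*x) + 5 = -3.
Step 4. [(-4*x) + 5 = -3] subtract 5: x sits inside (… + 5) ⇒ sub: -4*x = -8.
Step 5. [-4*x = -8] leading coefficient -4: divide by -4 ⇒ div: x = 2.

Answer: x ∈ {2}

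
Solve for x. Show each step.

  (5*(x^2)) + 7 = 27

Step 1. [(5*(x^2)) + 7 = 27] 7 comes off first (subtract 7). So sub: 5*(x^2) = 20.
Step 2. [5*(x^2) = 20] 5·(inner) — divide through by 5, so div: x^2 = 4.
Step 3. [x^2 = 4] √ both sides: 4 ≥ 0 gives two branches. So sqrt: x = 2 or -2.

Answer: x ∈ {-2, 2}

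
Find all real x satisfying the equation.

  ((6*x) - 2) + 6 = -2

Step 1. [((6*x) - 2) + 6 = -2] the outer +6 inverts by subtracting 6. So sub: (6*x) - 2 = -8.
Step 2. [(6*x) - 2 = -8] 2 comes off first (add 2). So sub: 6*x = -6.
Step 3. [6*x = -6] 6 out front; divide by 6, so div: x = -1.

Answer: x ∈ {-1}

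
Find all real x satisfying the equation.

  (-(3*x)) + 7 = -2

Step 1. [(-(3*x)) + 7 = -2] +7 is outermost — subtract 7 both sides, so sub: -(3*x) = -9.
Step 2. [-(3*x) = -9] LHS negated; negate both sides ⇒ neg: 3*x = 9.
Step 3. [3*x = 9] leading coefficient 3: divide by 3, so div: x = 3.

Answer: x ∈ {3}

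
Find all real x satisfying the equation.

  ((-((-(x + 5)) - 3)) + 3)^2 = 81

Step 1. [((-((-(x + 5)) - 3)) + 3)^2 = 81] √ both sides: 81 ≥ 0 gives two branches ⇒ sqrt: (-((-(x + 5)) - 3)) + 3 = 9 or -9.
Step 2. [(-((-(x + 5)) - 3)) + 3 = 9 or -9] peel the +3: subtract 3 from each side ⇒ sub: -((-(x + 5)) - 3) = 6 or -12.
Step 3. [-((-(x + 5)) - 3) = 6 or -12] flip signs both sides ⇒ neg: (-(x + 5)) - 3 = -6 or 12.
Step 4. [(-(x + 5)) - 3 = -6 or 12] -3 is outermost — add 3 both sides. So sub: -(x + 5) = -3 or 15.
Step 5. [-(x + 5) = -3 or 15] flip signs both sides, so neg: x + 5 = 3 or -15.
Step 6. [x + 5 = 3 or -15] the outer +5 inverts by subtracting 5, so sub: x = -2 or -20.

Answer: x ∈ {-20, -2}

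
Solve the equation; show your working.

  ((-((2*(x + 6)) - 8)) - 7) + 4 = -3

Step 1. [((-((2*(x + 6)) - 8)) - 7) + 4 = -3] peel the +4: subtract 4 from each side, so sub: (-((2*(x + 6)) - 8)) - 7 = -7.
Step 2. [(-((2*(x + 6)) - 8)) - 7 = -7] peel the -7: add 7 from each side ⇒ sub: -((2*(x + 6)) - 8) = 0.
Step 3. [-((2*(x + 6)) - 8) = 0] leading − — multiply by −1, so neg: (2*(x + 6)) - 8 = 0.
Step 4. [(2*(x + 6)) - 8 = 0] -8 is outermost — add 8 both sides, so sub: 2*(x + 6) = 8.
Step 5. [2*(x + 6) = 8] leading coefficient 2: divide by 2. So div: x + 6 = 4.
Step 6. [x + 6 = 4] subtract 6: x sits inside (… + 6). So sub: x = -2.

Answer: x ∈ {-2}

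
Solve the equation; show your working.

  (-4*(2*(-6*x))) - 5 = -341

Step 1. [(-4*(2*(-6*x))) - 5 = -341] -5 is outermost — add 5 both sides, so sub: -4*(2*(-6*x)) = -336.
Step 2. [-4*(2*(-6*x)) = -336] -4·(inner) — divide through by -4, so div: 2*(-6*x) = 84.
Step 3. [2*(-6*x) = 84] 2·(inner) — divide through by 2 ⇒ div: -6*x = 42.
Step 4. [-6*x = 42] -6 out front; divide by -6 ⇒ div: x = -7.

Answer: x ∈ {-7}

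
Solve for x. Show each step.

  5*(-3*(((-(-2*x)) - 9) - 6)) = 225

Step 1. [5*(-3*(((-(-2*x)) - 9) - 6)) = 225] divide by the outer 5. So div: -3*(((-(-2*x)) - 9) - 6) = 45.
Step 2. [-3*(((-(-2*x)) - 9) - 6) = 45] -3 out front; divide by -3 ⇒ div: ((-(-2*x)) - 9) - 6 = -15.
Step 3. [((-(-2*x)) - 9) - 6 = -15] 6 comes off first (add 6). So sub: (-(-2*x)) - 9 = -9.
Step 4. [(-(-2*x)) - 9 = -9] 9 comes off first (add 9), so sub: -(-2*x) = 0.
Step 5. [-(-2*x) = 0] flip signs both sides. So neg: -2*x = 0.
Step 6. [-2*x = 0] -2 out front; divide by -2. So div: x = 0.

Answer: x ∈ {0}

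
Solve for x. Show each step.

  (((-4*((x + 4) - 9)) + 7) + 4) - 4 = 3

Step 1. [(((-4*((x + 4) - 9)) + 7) + 4) - 4 = 3] peel the -4: add 4 from each side, so sub: ((-4*((x + 4) - 9)) + 7) + 4 = 7.
Step 2. [((-4*((x + 4) - 9)) + 7) + 4 = 7] 4 comes off first (subtract 4) ⇒ sub: (-4*((x + 4) - 9)) + 7 = 3.
Step 3. [(-4*((x + 4) - 9)) + 7 = 3] the outer +7 inverts by subtracting 7, so sub: -4*((x + 4) - 9) = -4.
Step 4. [-4*((x + 4) - 9) = -4] -4 out front; divide by -4 ⇒ div: (x + 4) - 9 = 1.
Step 5. [(x + 4) - 9 = 1] the outer -9 inverts by adding 9, so sub: x + 4 = 10.
Step 6. [x + 4 = 10] 4 comes off first (subtract 4). So sub: x = 6.

Answer: x ∈ {6}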